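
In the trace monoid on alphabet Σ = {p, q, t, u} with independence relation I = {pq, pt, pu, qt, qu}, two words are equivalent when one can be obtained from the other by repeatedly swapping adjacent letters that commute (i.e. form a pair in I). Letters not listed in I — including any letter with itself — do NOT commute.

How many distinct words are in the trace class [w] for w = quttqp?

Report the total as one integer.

60

drop 0:q onto floor
drop 1:u onto floor
drop 2:t onto {1:u}
drop 3:t onto {2:t}
drop 4:q onto {0:q}
drop 5:p onto floor
ground layer = {0:q, 1:u, 5:p}
drop-orders for the pieces not yet dropped (sum over which currently-grounded one goes next):
  1 to go: {3} 1  {4} 1  {5} 1
  2 to go: {0,4} 1  {2,3} 1  {3,4} 2  {3,5} 2  {4,5} 2
  3 to go: {0,3,4} 3  {0,4,5} 3  {1,2,3} 1  {2,3,4} 3  {2,3,5} 3  {3,4,5} 6
  4 to go: {0,2,3,4} 6  {0,3,4,5} 12  {1,2,3,4} 4  {1,2,3,5} 4  {2,3,4,5} 12
  if 0:q drops first: 20 orders
  if 1:u drops first: 30 orders
  if 5:p drops first: 10 orders
heap linearizations: 60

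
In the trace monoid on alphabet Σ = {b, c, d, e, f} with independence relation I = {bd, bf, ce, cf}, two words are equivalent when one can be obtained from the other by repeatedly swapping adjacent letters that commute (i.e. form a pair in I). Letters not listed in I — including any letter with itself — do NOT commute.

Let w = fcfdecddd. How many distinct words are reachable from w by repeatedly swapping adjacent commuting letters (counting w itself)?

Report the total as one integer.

6

drop 0:f onto floor
drop 1:c onto floor
drop 2:f onto {0:f}
drop 3:d onto {1:c, 2:f}
drop 4:e onto {3:d}
drop 5:c onto {3:d}
drop 6:d onto {4:e, 5:c}
drop 7:d onto {6:d}
drop 8:d onto {7:d}
ground layer = {0:f, 1:c}
drop-orders for the pieces not yet dropped (sum over which currently-grounded one goes next):
  1 to go: {8} 1
  2 to go: {7,8} 1
  3 to go: {6,7,8} 1
  4 to go: {4,6,7,8} 1  {5,6,7,8} 1
  5 to go: {4,5,6,7,8} 2
  6 to go: {3,4,5,6,7,8} 2
  7 to go: {1,3,4,5,6,7,8} 2  {2,3,4,5,6,7,8} 2
  if 0:f drops first: 4 orders
  if 1:c drops first: 2 orders
heap linearizations: 6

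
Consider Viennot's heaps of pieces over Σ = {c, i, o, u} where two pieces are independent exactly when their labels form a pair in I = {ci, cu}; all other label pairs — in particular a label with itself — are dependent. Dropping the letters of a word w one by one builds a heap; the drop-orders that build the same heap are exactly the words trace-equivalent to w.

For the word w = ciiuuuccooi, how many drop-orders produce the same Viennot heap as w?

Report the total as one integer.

56

piece 0:c — minimal
piece 1:i — minimal
piece 2:i rests on {1:i}
piece 3:u rests on {2:i}
piece 4:u rests on {3:u}
piece 5:u rests on {4:u}
piece 6:c rests on {0:c}
piece 7:c rests on {6:c}
piece 8:o rests on {5:u, 7:c}
piece 9:o rests on {8:o}
piece 10:i rests on {9:o}
minimal pieces: {0:c, 1:i}
ways to finish when only these pieces remain (= sum over removing one remaining piece with nothing left below it):
  1 left: {10}→1
  2 left: {9,10}→1
  3 left: {8,9,10}→1
  4 left: {5,8,9,10}→1  {7,8,9,10}→1
  5 left: {4,5,8,9,10}→1  {5,7,8,9,10}→2  {6,7,8,9,10}→1
  6 left: {0,6,7,8,9,10}→1  {3,4,5,8,9,10}→1  {4,5,7,8,9,10}→3  {5,6,7,8,9,10}→3
  7 left: {0,5,6,7,8,9,10}→4  {2,3,4,5,8,9,10}→1  {3,4,5,7,8,9,10}→4  {4,5,6,7,8,9,10}→6
  8 left: {0,4,5,6,7,8,9,10}→10  {1,2,3,4,5,8,9,10}→1  {2,3,4,5,7,8,9,10}→5  {3,4,5,6,7,8,9,10}→10
  9 left: {0,3,4,5,6,7,8,9,10}→20  {1,2,3,4,5,7,8,9,10}→6  {2,3,4,5,6,7,8,9,10}→15
  placing 0:c first → 21 extensions
  placing 1:i first → 35 extensions
total linear extensions = 56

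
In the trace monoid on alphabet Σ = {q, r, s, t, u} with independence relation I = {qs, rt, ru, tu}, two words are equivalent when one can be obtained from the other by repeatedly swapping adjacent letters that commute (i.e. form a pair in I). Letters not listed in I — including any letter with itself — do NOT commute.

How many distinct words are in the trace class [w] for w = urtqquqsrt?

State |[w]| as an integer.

#0=u has no predecessor
#1=r has no predecessor
#2=t has no predecessor
#3=q depends on [0:u, 1:r, 2:t]
#4=q depends on [3:q]
#5=u depends on [4:q]
#6=q depends on [5:u]
#7=s depends on [5:u]
#8=r depends on [6:q, 7:s]
#9=t depends on [6:q, 7:s]
sources: [0:u, 1:r, 2:t]
N(rest) = Σ N(rest − s) over sources s of rest; N(one piece) = 1:
  size 1 → [8]=1  [9]=1
  size 2 → [8,9]=2
  size 3 → [6,8,9]=2  [7,8,9]=2
  size 4 → [6,7,8,9]=4
  size 5 → [5,6,7,8,9]=4
  size 6 → [4,5,6,7,8,9]=4
  size 7 → [3,4,5,6,7,8,9]=4
  size 8 → [0,3,4,5,6,7,8,9]=4  [1,3,4,5,6,7,8,9]=4  [2,3,4,5,6,7,8,9]=4
  first=0(u) contributes 8
  first=1(r) contributes 8
  first=2(t) contributes 8
|[w]| = 24

24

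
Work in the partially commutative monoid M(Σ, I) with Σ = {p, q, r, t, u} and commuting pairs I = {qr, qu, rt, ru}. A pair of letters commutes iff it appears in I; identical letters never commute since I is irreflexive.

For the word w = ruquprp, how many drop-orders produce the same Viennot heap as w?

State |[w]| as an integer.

12

0(r) covers ∅
1(u) covers ∅
2(q) covers ∅
3(u) covers 1:u
4(p) covers 0:r, 2:q, 3:u
5(r) covers 4:p
6(p) covers 5:r
floor of heap: 0:r, 1:u, 2:q
completions by unplaced set U, small U first (add the entries for U minus each lowest piece of U):
  |U|=1: {6}:1
  |U|=2: {5,6}:1
  |U|=3: {4,5,6}:1
  |U|=4: {0,4,5,6}:1  {2,4,5,6}:1  {3,4,5,6}:1
  |U|=5: {0,2,4,5,6}:2  {0,3,4,5,6}:2  {1,3,4,5,6}:1  {2,3,4,5,6}:2
  start at 0(r): 3
  start at 1(u): 6
  start at 2(q): 3
sum over floor = 12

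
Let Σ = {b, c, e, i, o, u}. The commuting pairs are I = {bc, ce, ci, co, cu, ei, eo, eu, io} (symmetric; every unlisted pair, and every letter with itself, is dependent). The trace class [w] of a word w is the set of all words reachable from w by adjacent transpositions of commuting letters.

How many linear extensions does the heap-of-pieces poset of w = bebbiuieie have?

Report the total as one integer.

15

0(b) covers ∅
1(e) covers 0:b
2(b) covers 1:e
3(b) covers 2:b
4(i) covers 3:b
5(u) covers 4:i
6(i) covers 5:u
7(e) covers 3:b
8(i) covers 6:i
9(e) covers 7:e
floor of heap: 0:b
completions by unplaced set U, small U first (add the entries for U minus each lowest piece of U):
  |U|=1: {8}:1  {9}:1
  |U|=2: {6,8}:1  {7,9}:1  {8,9}:2
  |U|=3: {5,6,8}:1  {6,8,9}:3  {7,8,9}:3
  |U|=4: {4,5,6,8}:1  {5,6,8,9}:4  {6,7,8,9}:6
  |U|=5: {4,5,6,8,9}:5  {5,6,7,8,9}:10
  |U|=6: {4,5,6,7,8,9}:15
  |U|=7: {3,4,5,6,7,8,9}:15
  |U|=8: {2,3,4,5,6,7,8,9}:15
  start at 0(b): 15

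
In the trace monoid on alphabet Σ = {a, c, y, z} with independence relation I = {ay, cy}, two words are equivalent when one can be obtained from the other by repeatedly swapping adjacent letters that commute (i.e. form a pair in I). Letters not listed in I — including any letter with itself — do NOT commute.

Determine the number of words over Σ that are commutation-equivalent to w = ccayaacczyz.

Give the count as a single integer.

drop 0:c onto floor
drop 1:c onto {0:c}
drop 2:a onto {1:c}
drop 3:y onto floor
drop 4:a onto {2:a}
drop 5:a onto {4:a}
drop 6:c onto {5:a}
drop 7:c onto {6:c}
drop 8:z onto {3:y, 7:c}
drop 9:y onto {8:z}
drop 10:z onto {9:y}
ground layer = {0:c, 3:y}
drop-orders for the pieces not yet dropped (sum over which currently-grounded one goes next):
  1 to go: {10} 1
  2 to go: {9,10} 1
  3 to go: {8,9,10} 1
  4 to go: {3,8,9,10} 1  {7,8,9,10} 1
  5 to go: {3,7,8,9,10} 2  {6,7,8,9,10} 1
  6 to go: {3,6,7,8,9,10} 3  {5,6,7,8,9,10} 1
  7 to go: {3,5,6,7,8,9,10} 4  {4,5,6,7,8,9,10} 1
  8 to go: {2,4,5,6,7,8,9,10} 1  {3,4,5,6,7,8,9,10} 5
  9 to go: {1,2,4,5,6,7,8,9,10} 1  {2,3,4,5,6,7,8,9,10} 6
  if 0:c drops first: 7 orders
  if 3:y drops first: 1 orders
heap linearizations: 8

8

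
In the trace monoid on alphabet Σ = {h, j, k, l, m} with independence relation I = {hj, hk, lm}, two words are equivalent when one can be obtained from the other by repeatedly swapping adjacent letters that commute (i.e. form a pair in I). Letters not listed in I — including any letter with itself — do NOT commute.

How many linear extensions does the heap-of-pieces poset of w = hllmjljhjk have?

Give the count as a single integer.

piece 0:h — minimal
piece 1:l rests on {0:h}
piece 2:l rests on {1:l}
piece 3:m rests on {0:h}
piece 4:j rests on {2:l, 3:m}
piece 5:l rests on {4:j}
piece 6:j rests on {5:l}
piece 7:h rests on {5:l}
piece 8:j rests on {6:j}
piece 9:k rests on {8:j}
minimal pieces: {0:h}
ways to finish when only these pieces remain (= sum over removing one remaining piece with nothing left below it):
  1 left: {7}→1  {9}→1
  2 left: {7,9}→2  {8,9}→1
  3 left: {6,8,9}→1  {7,8,9}→3
  4 left: {6,7,8,9}→4
  5 left: {5,6,7,8,9}→4
  6 left: {4,5,6,7,8,9}→4
  7 left: {2,4,5,6,7,8,9}→4  {3,4,5,6,7,8,9}→4
  8 left: {1,2,4,5,6,7,8,9}→4  {2,3,4,5,6,7,8,9}→8
  placing 0:h first → 12 extensions

12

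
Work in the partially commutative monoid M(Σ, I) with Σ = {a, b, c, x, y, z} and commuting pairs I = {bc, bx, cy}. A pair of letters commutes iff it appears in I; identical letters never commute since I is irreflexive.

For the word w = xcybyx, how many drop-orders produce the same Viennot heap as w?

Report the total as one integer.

0(x) covers ∅
1(c) covers 0:x
2(y) covers 0:x
3(b) covers 2:y
4(y) covers 3:b
5(x) covers 1:c, 4:y
floor of heap: 0:x
completions by unplaced set U, small U first (add the entries for U minus each lowest piece of U):
  |U|=1: {5}:1
  |U|=2: {1,5}:1  {4,5}:1
  |U|=3: {1,4,5}:2  {3,4,5}:1
  |U|=4: {1,3,4,5}:3  {2,3,4,5}:1
  start at 0(x): 4

4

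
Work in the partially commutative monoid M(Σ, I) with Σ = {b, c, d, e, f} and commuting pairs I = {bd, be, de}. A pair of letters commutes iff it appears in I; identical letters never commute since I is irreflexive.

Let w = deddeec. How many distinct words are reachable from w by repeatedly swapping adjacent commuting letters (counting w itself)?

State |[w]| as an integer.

20

drop 0:d onto floor
drop 1:e onto floor
drop 2:d onto {0:d}
drop 3:d onto {2:d}
drop 4:e onto {1:e}
drop 5:e onto {4:e}
drop 6:c onto {3:d, 5:e}
ground layer = {0:d, 1:e}
drop-orders for the pieces not yet dropped (sum over which currently-grounded one goes next):
  1 to go: {6} 1
  2 to go: {3,6} 1  {5,6} 1
  3 to go: {2,3,6} 1  {3,5,6} 2  {4,5,6} 1
  4 to go: {0,2,3,6} 1  {1,4,5,6} 1  {2,3,5,6} 3  {3,4,5,6} 3
  5 to go: {0,2,3,5,6} 4  {1,3,4,5,6} 4  {2,3,4,5,6} 6
  if 0:d drops first: 10 orders
  if 1:e drops first: 10 orders
heap linearizations: 20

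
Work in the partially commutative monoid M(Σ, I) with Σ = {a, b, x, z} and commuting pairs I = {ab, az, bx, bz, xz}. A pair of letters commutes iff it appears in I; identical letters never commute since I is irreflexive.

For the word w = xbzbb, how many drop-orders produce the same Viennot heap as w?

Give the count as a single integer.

20

0(x) covers ∅
1(b) covers ∅
2(z) covers ∅
3(b) covers 1:b
4(b) covers 3:b
floor of heap: 0:x, 1:b, 2:z
completions by unplaced set U, small U first (add the entries for U minus each lowest piece of U):
  |U|=1: {0}:1  {2}:1  {4}:1
  |U|=2: {0,2}:2  {0,4}:2  {2,4}:2  {3,4}:1
  |U|=3: {0,2,4}:6  {0,3,4}:3  {1,3,4}:1  {2,3,4}:3
  start at 0(x): 4
  start at 1(b): 12
  start at 2(z): 4
sum over floor = 20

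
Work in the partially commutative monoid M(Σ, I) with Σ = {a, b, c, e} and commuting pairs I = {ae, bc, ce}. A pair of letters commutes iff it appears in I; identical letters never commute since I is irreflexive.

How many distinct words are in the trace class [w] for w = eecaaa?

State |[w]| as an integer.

piece 0:e — minimal
piece 1:e rests on {0:e}
piece 2:c — minimal
piece 3:a rests on {2:c}
piece 4:a rests on {3:a}
piece 5:a rests on {4:a}
minimal pieces: {0:e, 2:c}
ways to finish when only these pieces remain (= sum over removing one remaining piece with nothing left below it):
  1 left: {1}→1  {5}→1
  2 left: {0,1}→1  {1,5}→2  {4,5}→1
  3 left: {0,1,5}→3  {1,4,5}→3  {3,4,5}→1
  4 left: {0,1,4,5}→6  {1,3,4,5}→4  {2,3,4,5}→1
  placing 0:e first → 5 extensions
  placing 2:c first → 10 extensions
total linear extensions = 15

15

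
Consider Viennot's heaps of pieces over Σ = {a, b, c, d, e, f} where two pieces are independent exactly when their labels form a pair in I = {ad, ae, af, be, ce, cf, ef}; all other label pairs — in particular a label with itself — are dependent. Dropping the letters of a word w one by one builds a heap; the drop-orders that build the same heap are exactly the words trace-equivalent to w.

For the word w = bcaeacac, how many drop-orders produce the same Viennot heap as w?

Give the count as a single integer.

8

piece 0:b — minimal
piece 1:c rests on {0:b}
piece 2:a rests on {1:c}
piece 3:e — minimal
piece 4:a rests on {2:a}
piece 5:c rests on {4:a}
piece 6:a rests on {5:c}
piece 7:c rests on {6:a}
minimal pieces: {0:b, 3:e}
ways to finish when only these pieces remain (= sum over removing one remaining piece with nothing left below it):
  1 left: {3}→1  {7}→1
  2 left: {3,7}→2  {6,7}→1
  3 left: {3,6,7}→3  {5,6,7}→1
  4 left: {3,5,6,7}→4  {4,5,6,7}→1
  5 left: {2,4,5,6,7}→1  {3,4,5,6,7}→5
  6 left: {1,2,4,5,6,7}→1  {2,3,4,5,6,7}→6
  placing 0:b first → 7 extensions
  placing 3:e first → 1 extensions
total linear extensions = 8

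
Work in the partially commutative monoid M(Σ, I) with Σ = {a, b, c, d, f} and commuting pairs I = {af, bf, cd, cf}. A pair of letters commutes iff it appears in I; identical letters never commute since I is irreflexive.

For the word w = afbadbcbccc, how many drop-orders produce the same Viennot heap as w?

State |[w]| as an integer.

0(a) covers ∅
1(f) covers ∅
2(b) covers 0:a
3(a) covers 2:b
4(d) covers 1:f, 3:a
5(b) covers 4:d
6(c) covers 5:b
7(b) covers 6:c
8(c) covers 7:b
9(c) covers 8:c
10(c) covers 9:c
floor of heap: 0:a, 1:f
completions by unplaced set U, small U first (add the entries for U minus each lowest piece of U):
  |U|=1: {10}:1
  |U|=2: {9,10}:1
  |U|=3: {8,9,10}:1
  |U|=4: {7,8,9,10}:1
  |U|=5: {6,7,8,9,10}:1
  |U|=6: {5,6,7,8,9,10}:1
  |U|=7: {4,5,6,7,8,9,10}:1
  |U|=8: {1,4,5,6,7,8,9,10}:1  {3,4,5,6,7,8,9,10}:1
  |U|=9: {1,3,4,5,6,7,8,9,10}:2  {2,3,4,5,6,7,8,9,10}:1
  start at 0(a): 3
  start at 1(f): 1
sum over floor = 4

4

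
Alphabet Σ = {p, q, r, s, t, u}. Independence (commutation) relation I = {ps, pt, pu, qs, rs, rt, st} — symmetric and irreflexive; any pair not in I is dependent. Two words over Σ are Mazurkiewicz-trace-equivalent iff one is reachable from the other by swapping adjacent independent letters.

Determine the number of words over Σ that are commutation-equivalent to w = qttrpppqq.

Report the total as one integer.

#0=q has no predecessor
#1=t depends on [0:q]
#2=t depends on [1:t]
#3=r depends on [0:q]
#4=p depends on [3:r]
#5=p depends on [4:p]
#6=p depends on [5:p]
#7=q depends on [2:t, 6:p]
#8=q depends on [7:q]
sources: [0:q]
N(rest) = Σ N(rest − s) over sources s of rest; N(one piece) = 1:
  size 1 → [8]=1
  size 2 → [7,8]=1
  size 3 → [2,7,8]=1  [6,7,8]=1
  size 4 → [1,2,7,8]=1  [2,6,7,8]=2  [5,6,7,8]=1
  size 5 → [1,2,6,7,8]=3  [2,5,6,7,8]=3  [4,5,6,7,8]=1
  size 6 → [1,2,5,6,7,8]=6  [2,4,5,6,7,8]=4  [3,4,5,6,7,8]=1
  size 7 → [1,2,4,5,6,7,8]=10  [2,3,4,5,6,7,8]=5
  first=0(q) contributes 15

15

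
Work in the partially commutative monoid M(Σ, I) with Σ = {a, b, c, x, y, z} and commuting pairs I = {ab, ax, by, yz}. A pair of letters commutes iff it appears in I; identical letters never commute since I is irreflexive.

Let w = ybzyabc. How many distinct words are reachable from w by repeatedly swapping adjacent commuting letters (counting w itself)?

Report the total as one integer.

0(y) covers ∅
1(b) covers ∅
2(z) covers 1:b
3(y) covers 0:y
4(a) covers 2:z, 3:y
5(b) covers 2:z
6(c) covers 4:a, 5:b
floor of heap: 0:y, 1:b
completions by unplaced set U, small U first (add the entries for U minus each lowest piece of U):
  |U|=1: {6}:1
  |U|=2: {4,6}:1  {5,6}:1
  |U|=3: {3,4,6}:1  {4,5,6}:2
  |U|=4: {0,3,4,6}:1  {2,4,5,6}:2  {3,4,5,6}:3
  |U|=5: {0,3,4,5,6}:4  {1,2,4,5,6}:2  {2,3,4,5,6}:5
  start at 0(y): 7
  start at 1(b): 9
sum over floor = 16

16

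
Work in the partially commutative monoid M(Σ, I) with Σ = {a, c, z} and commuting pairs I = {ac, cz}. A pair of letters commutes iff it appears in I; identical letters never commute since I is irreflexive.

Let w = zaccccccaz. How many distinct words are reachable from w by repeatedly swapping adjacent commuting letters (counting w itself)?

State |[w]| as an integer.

210

piece 0:z — minimal
piece 1:a rests on {0:z}
piece 2:c — minimal
piece 3:c rests on {2:c}
piece 4:c rests on {3:c}
piece 5:c rests on {4:c}
piece 6:c rests on {5:c}
piece 7:c rests on {6:c}
piece 8:a rests on {1:a}
piece 9:z rests on {8:a}
minimal pieces: {0:z, 2:c}
ways to finish when only these pieces remain (= sum over removing one remaining piece with nothing left below it):
  1 left: {7}→1  {9}→1
  2 left: {6,7}→1  {7,9}→2  {8,9}→1
  3 left: {1,8,9}→1  {5,6,7}→1  {6,7,9}→3  {7,8,9}→3
  4 left: {0,1,8,9}→1  {1,7,8,9}→4  {4,5,6,7}→1  {5,6,7,9}→4  {6,7,8,9}→6
  5 left: {0,1,7,8,9}→5  {1,6,7,8,9}→10  {3,4,5,6,7}→1  {4,5,6,7,9}→5  {5,6,7,8,9}→10
  6 left: {0,1,6,7,8,9}→15  {1,5,6,7,8,9}→20  {2,3,4,5,6,7}→1  {3,4,5,6,7,9}→6  {4,5,6,7,8,9}→15
  7 left: {0,1,5,6,7,8,9}→35  {1,4,5,6,7,8,9}→35  {2,3,4,5,6,7,9}→7  {3,4,5,6,7,8,9}→21
  8 left: {0,1,4,5,6,7,8,9}→70  {1,3,4,5,6,7,8,9}→56  {2,3,4,5,6,7,8,9}→28
  placing 0:z first → 84 extensions
  placing 2:c first → 126 extensions
total linear extensions = 210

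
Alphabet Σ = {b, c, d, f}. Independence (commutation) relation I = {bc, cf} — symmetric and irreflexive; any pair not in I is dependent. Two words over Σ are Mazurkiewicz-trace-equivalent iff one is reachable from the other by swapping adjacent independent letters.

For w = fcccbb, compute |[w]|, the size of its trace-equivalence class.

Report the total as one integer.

0(f) covers ∅
1(c) covers ∅
2(c) covers 1:c
3(c) covers 2:c
4(b) covers 0:f
5(b) covers 4:b
floor of heap: 0:f, 1:c
completions by unplaced set U, small U first (add the entries for U minus each lowest piece of U):
  |U|=1: {3}:1  {5}:1
  |U|=2: {2,3}:1  {3,5}:2  {4,5}:1
  |U|=3: {0,4,5}:1  {1,2,3}:1  {2,3,5}:3  {3,4,5}:3
  |U|=4: {0,3,4,5}:4  {1,2,3,5}:4  {2,3,4,5}:6
  start at 0(f): 10
  start at 1(c): 10
sum over floor = 20

20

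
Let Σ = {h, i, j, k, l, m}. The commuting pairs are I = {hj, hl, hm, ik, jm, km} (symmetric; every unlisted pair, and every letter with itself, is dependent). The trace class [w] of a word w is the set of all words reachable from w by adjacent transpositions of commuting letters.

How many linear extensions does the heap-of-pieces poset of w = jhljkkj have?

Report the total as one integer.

piece 0:j — minimal
piece 1:h — minimal
piece 2:l rests on {0:j}
piece 3:j rests on {2:l}
piece 4:k rests on {1:h, 3:j}
piece 5:k rests on {4:k}
piece 6:j rests on {5:k}
minimal pieces: {0:j, 1:h}
ways to finish when only these pieces remain (= sum over removing one remaining piece with nothing left below it):
  1 left: {6}→1
  2 left: {5,6}→1
  3 left: {4,5,6}→1
  4 left: {1,4,5,6}→1  {3,4,5,6}→1
  5 left: {1,3,4,5,6}→2  {2,3,4,5,6}→1
  placing 0:j first → 3 extensions
  placing 1:h first → 1 extensions
total linear extensions = 4

4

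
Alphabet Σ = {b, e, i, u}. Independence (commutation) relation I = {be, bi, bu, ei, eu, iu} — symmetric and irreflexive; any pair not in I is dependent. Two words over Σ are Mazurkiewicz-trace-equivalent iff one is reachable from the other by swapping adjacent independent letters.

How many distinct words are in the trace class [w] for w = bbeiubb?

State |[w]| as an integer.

drop 0:b onto floor
drop 1:b onto {0:b}
drop 2:e onto floor
drop 3:i onto floor
drop 4:u onto floor
drop 5:b onto {1:b}
drop 6:b onto {5:b}
ground layer = {0:b, 2:e, 3:i, 4:u}
drop-orders for the pieces not yet dropped (sum over which currently-grounded one goes next):
  1 to go: {2} 1  {3} 1  {4} 1  {6} 1
  2 to go: {2,3} 2  {2,4} 2  {2,6} 2  {3,4} 2  {3,6} 2  {4,6} 2  {5,6} 1
  3 to go: {1,5,6} 1  {2,3,4} 6  {2,3,6} 6  {2,4,6} 6  {2,5,6} 3  {3,4,6} 6  {3,5,6} 3  {4,5,6} 3
  4 to go: {0,1,5,6} 1  {1,2,5,6} 4  {1,3,5,6} 4  {1,4,5,6} 4  {2,3,4,6} 24  {2,3,5,6} 12  {2,4,5,6} 12  {3,4,5,6} 12
  5 to go: {0,1,2,5,6} 5  {0,1,3,5,6} 5  {0,1,4,5,6} 5  {1,2,3,5,6} 20  {1,2,4,5,6} 20  {1,3,4,5,6} 20  {2,3,4,5,6} 60
  if 0:b drops first: 120 orders
  if 2:e drops first: 30 orders
  if 3:i drops first: 30 orders
  if 4:u drops first: 30 orders
heap linearizations: 210

210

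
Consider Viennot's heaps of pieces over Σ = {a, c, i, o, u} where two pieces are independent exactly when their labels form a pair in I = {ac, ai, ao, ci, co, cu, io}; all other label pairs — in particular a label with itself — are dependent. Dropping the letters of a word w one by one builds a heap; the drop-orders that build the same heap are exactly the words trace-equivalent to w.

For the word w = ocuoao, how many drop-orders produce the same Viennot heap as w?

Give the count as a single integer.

0(o) covers ∅
1(c) covers ∅
2(u) covers 0:o
3(o) covers 2:u
4(a) covers 2:u
5(o) covers 3:o
floor of heap: 0:o, 1:c
completions by unplaced set U, small U first (add the entries for U minus each lowest piece of U):
  |U|=1: {1}:1  {4}:1  {5}:1
  |U|=2: {1,4}:2  {1,5}:2  {3,5}:1  {4,5}:2
  |U|=3: {1,3,5}:3  {1,4,5}:6  {3,4,5}:3
  |U|=4: {1,3,4,5}:12  {2,3,4,5}:3
  start at 0(o): 15
  start at 1(c): 3
sum over floor = 18

18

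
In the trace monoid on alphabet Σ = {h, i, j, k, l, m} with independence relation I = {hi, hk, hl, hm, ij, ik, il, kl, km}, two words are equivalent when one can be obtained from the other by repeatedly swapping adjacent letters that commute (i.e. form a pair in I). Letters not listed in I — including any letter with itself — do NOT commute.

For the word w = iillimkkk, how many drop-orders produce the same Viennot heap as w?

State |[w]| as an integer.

0(i) covers ∅
1(i) covers 0:i
2(l) covers ∅
3(l) covers 2:l
4(i) covers 1:i
5(m) covers 3:l, 4:i
6(k) covers ∅
7(k) covers 6:k
8(k) covers 7:k
floor of heap: 0:i, 2:l, 6:k
completions by unplaced set U, small U first (add the entries for U minus each lowest piece of U):
  |U|=1: {5}:1  {8}:1
  |U|=2: {3,5}:1  {4,5}:1  {5,8}:2  {7,8}:1
  |U|=3: {1,4,5}:1  {2,3,5}:1  {3,4,5}:2  {3,5,8}:3  {4,5,8}:3  {5,7,8}:3  {6,7,8}:1
  |U|=4: {0,1,4,5}:1  {1,3,4,5}:3  {1,4,5,8}:4  {2,3,4,5}:3  {2,3,5,8}:4  {3,4,5,8}:8  {3,5,7,8}:6  {4,5,7,8}:6  {5,6,7,8}:4
  |U|=5: {0,1,3,4,5}:4  {0,1,4,5,8}:5  {1,2,3,4,5}:6  {1,3,4,5,8}:15  {1,4,5,7,8}:10  {2,3,4,5,8}:15  {2,3,5,7,8}:10  {3,4,5,7,8}:20  {3,5,6,7,8}:10  {4,5,6,7,8}:10
  |U|=6: {0,1,2,3,4,5}:10  {0,1,3,4,5,8}:24  {0,1,4,5,7,8}:15  {1,2,3,4,5,8}:36  {1,3,4,5,7,8}:45  {1,4,5,6,7,8}:20  {2,3,4,5,7,8}:45  {2,3,5,6,7,8}:20  {3,4,5,6,7,8}:40
  |U|=7: {0,1,2,3,4,5,8}:70  {0,1,3,4,5,7,8}:84  {0,1,4,5,6,7,8}:35  {1,2,3,4,5,7,8}:126  {1,3,4,5,6,7,8}:105  {2,3,4,5,6,7,8}:105
  start at 0(i): 336
  start at 2(l): 224
  start at 6(k): 280
sum over floor = 840

840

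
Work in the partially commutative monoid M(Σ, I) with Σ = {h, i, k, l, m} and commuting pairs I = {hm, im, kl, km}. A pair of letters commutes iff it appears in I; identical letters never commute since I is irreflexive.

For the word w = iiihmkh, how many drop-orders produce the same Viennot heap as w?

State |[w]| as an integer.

0(i) covers ∅
1(i) covers 0:i
2(i) covers 1:i
3(h) covers 2:i
4(m) covers ∅
5(k) covers 3:h
6(h) covers 5:k
floor of heap: 0:i, 4:m
completions by unplaced set U, small U first (add the entries for U minus each lowest piece of U):
  |U|=1: {4}:1  {6}:1
  |U|=2: {4,6}:2  {5,6}:1
  |U|=3: {3,5,6}:1  {4,5,6}:3
  |U|=4: {2,3,5,6}:1  {3,4,5,6}:4
  |U|=5: {1,2,3,5,6}:1  {2,3,4,5,6}:5
  start at 0(i): 6
  start at 4(m): 1
sum over floor = 7

7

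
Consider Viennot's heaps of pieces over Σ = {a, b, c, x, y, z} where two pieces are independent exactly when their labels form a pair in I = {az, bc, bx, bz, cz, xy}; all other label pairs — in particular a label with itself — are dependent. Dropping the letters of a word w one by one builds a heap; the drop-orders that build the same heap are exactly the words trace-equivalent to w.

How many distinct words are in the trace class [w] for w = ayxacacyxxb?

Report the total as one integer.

12

drop 0:a onto floor
drop 1:y onto {0:a}
drop 2:x onto {0:a}
drop 3:a onto {1:y, 2:x}
drop 4:c onto {3:a}
drop 5:a onto {4:c}
drop 6:c onto {5:a}
drop 7:y onto {6:c}
drop 8:x onto {6:c}
drop 9:x onto {8:x}
drop 10:b onto {7:y}
ground layer = {0:a}
drop-orders for the pieces not yet dropped (sum over which currently-grounded one goes next):
  1 to go: {9} 1  {10} 1
  2 to go: {7,10} 1  {8,9} 1  {9,10} 2
  3 to go: {7,9,10} 3  {8,9,10} 3
  4 to go: {7,8,9,10} 6
  5 to go: {6,7,8,9,10} 6
  6 to go: {5,6,7,8,9,10} 6
  7 to go: {4,5,6,7,8,9,10} 6
  8 to go: {3,4,5,6,7,8,9,10} 6
  9 to go: {1,3,4,5,6,7,8,9,10} 6  {2,3,4,5,6,7,8,9,10} 6
  if 0:a drops first: 12 orders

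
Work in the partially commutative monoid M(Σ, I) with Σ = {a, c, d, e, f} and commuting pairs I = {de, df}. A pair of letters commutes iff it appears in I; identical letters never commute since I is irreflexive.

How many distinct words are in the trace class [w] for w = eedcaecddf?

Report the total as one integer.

9

0(e) covers ∅
1(e) covers 0:e
2(d) covers ∅
3(c) covers 1:e, 2:d
4(a) covers 3:c
5(e) covers 4:a
6(c) covers 5:e
7(d) covers 6:c
8(d) covers 7:d
9(f) covers 6:c
floor of heap: 0:e, 2:d
completions by unplaced set U, small U first (add the entries for U minus each lowest piece of U):
  |U|=1: {8}:1  {9}:1
  |U|=2: {7,8}:1  {8,9}:2
  |U|=3: {7,8,9}:3
  |U|=4: {6,7,8,9}:3
  |U|=5: {5,6,7,8,9}:3
  |U|=6: {4,5,6,7,8,9}:3
  |U|=7: {3,4,5,6,7,8,9}:3
  |U|=8: {1,3,4,5,6,7,8,9}:3  {2,3,4,5,6,7,8,9}:3
  start at 0(e): 6
  start at 2(d): 3
sum over floor = 9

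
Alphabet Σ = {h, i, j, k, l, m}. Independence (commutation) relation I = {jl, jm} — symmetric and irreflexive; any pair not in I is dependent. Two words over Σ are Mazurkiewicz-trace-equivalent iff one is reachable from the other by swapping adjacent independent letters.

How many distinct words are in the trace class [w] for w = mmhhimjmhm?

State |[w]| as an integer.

3

drop 0:m onto floor
drop 1:m onto {0:m}
drop 2:h onto {1:m}
drop 3:h onto {2:h}
drop 4:i onto {3:h}
drop 5:m onto {4:i}
drop 6:j onto {4:i}
drop 7:m onto {5:m}
drop 8:h onto {6:j, 7:m}
drop 9:m onto {8:h}
ground layer = {0:m}
drop-orders for the pieces not yet dropped (sum over which currently-grounded one goes next):
  1 to go: {9} 1
  2 to go: {8,9} 1
  3 to go: {6,8,9} 1  {7,8,9} 1
  4 to go: {5,7,8,9} 1  {6,7,8,9} 2
  5 to go: {5,6,7,8,9} 3
  6 to go: {4,5,6,7,8,9} 3
  7 to go: {3,4,5,6,7,8,9} 3
  8 to go: {2,3,4,5,6,7,8,9} 3
  if 0:m drops first: 3 orders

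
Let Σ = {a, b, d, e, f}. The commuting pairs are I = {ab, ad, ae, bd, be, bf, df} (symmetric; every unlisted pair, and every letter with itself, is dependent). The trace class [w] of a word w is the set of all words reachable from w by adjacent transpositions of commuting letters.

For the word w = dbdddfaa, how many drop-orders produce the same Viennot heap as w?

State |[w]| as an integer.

#0=d has no predecessor
#1=b has no predecessor
#2=d depends on [0:d]
#3=d depends on [2:d]
#4=d depends on [3:d]
#5=f has no predecessor
#6=a depends on [5:f]
#7=a depends on [6:a]
sources: [0:d, 1:b, 5:f]
N(rest) = Σ N(rest − s) over sources s of rest; N(one piece) = 1:
  size 1 → [1]=1  [4]=1  [7]=1
  size 2 → [1,4]=2  [1,7]=2  [3,4]=1  [4,7]=2  [6,7]=1
  size 3 → [1,3,4]=3  [1,4,7]=6  [1,6,7]=3  [2,3,4]=1  [3,4,7]=3  [4,6,7]=3  [5,6,7]=1
  size 4 → [0,2,3,4]=1  [1,2,3,4]=4  [1,3,4,7]=12  [1,4,6,7]=12  [1,5,6,7]=4  [2,3,4,7]=4  [3,4,6,7]=6  [4,5,6,7]=4
  size 5 → [0,1,2,3,4]=5  [0,2,3,4,7]=5  [1,2,3,4,7]=20  [1,3,4,6,7]=30  [1,4,5,6,7]=20  [2,3,4,6,7]=10  [3,4,5,6,7]=10
  size 6 → [0,1,2,3,4,7]=30  [0,2,3,4,6,7]=15  [1,2,3,4,6,7]=60  [1,3,4,5,6,7]=60  [2,3,4,5,6,7]=20
  first=0(d) contributes 140
  first=1(b) contributes 35
  first=5(f) contributes 105
|[w]| = 280

280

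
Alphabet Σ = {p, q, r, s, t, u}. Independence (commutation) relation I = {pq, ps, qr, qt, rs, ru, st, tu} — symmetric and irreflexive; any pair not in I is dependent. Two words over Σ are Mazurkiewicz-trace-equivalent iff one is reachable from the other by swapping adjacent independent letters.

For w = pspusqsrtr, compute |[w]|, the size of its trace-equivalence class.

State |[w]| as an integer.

drop 0:p onto floor
drop 1:s onto floor
drop 2:p onto {0:p}
drop 3:u onto {1:s, 2:p}
drop 4:s onto {3:u}
drop 5:q onto {4:s}
drop 6:s onto {5:q}
drop 7:r onto {2:p}
drop 8:t onto {7:r}
drop 9:r onto {8:t}
ground layer = {0:p, 1:s}
drop-orders for the pieces not yet dropped (sum over which currently-grounded one goes next):
  1 to go: {6} 1  {9} 1
  2 to go: {5,6} 1  {6,9} 2  {8,9} 1
  3 to go: {4,5,6} 1  {5,6,9} 3  {6,8,9} 3  {7,8,9} 1
  4 to go: {3,4,5,6} 1  {4,5,6,9} 4  {5,6,8,9} 6  {6,7,8,9} 4
  5 to go: {1,3,4,5,6} 1  {3,4,5,6,9} 5  {4,5,6,8,9} 10  {5,6,7,8,9} 10
  6 to go: {1,3,4,5,6,9} 6  {3,4,5,6,8,9} 15  {4,5,6,7,8,9} 20
  7 to go: {1,3,4,5,6,8,9} 21  {3,4,5,6,7,8,9} 35
  8 to go: {1,3,4,5,6,7,8,9} 56  {2,3,4,5,6,7,8,9} 35
  if 0:p drops first: 91 orders
  if 1:s drops first: 35 orders
heap linearizations: 126

126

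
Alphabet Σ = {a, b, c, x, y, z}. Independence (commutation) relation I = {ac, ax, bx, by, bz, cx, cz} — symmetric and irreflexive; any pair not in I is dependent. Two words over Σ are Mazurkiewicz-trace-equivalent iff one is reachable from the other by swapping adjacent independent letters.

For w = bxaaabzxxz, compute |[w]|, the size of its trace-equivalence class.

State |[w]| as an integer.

drop 0:b onto floor
drop 1:x onto floor
drop 2:a onto {0:b}
drop 3:a onto {2:a}
drop 4:a onto {3:a}
drop 5:b onto {4:a}
drop 6:z onto {1:x, 4:a}
drop 7:x onto {6:z}
drop 8:x onto {7:x}
drop 9:z onto {8:x}
ground layer = {0:b, 1:x}
drop-orders for the pieces not yet dropped (sum over which currently-grounded one goes next):
  1 to go: {5} 1  {9} 1
  2 to go: {5,9} 2  {8,9} 1
  3 to go: {5,8,9} 3  {7,8,9} 1
  4 to go: {5,7,8,9} 4  {6,7,8,9} 1
  5 to go: {1,6,7,8,9} 1  {5,6,7,8,9} 5
  6 to go: {1,5,6,7,8,9} 6  {4,5,6,7,8,9} 5
  7 to go: {1,4,5,6,7,8,9} 11  {3,4,5,6,7,8,9} 5
  8 to go: {1,3,4,5,6,7,8,9} 16  {2,3,4,5,6,7,8,9} 5
  if 0:b drops first: 21 orders
  if 1:x drops first: 5 orders
heap linearizations: 26

26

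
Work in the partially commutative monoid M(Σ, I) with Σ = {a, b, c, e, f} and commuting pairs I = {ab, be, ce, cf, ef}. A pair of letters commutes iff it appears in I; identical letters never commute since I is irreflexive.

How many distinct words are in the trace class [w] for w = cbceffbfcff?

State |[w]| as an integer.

132

#0=c has no predecessor
#1=b depends on [0:c]
#2=c depends on [1:b]
#3=e has no predecessor
#4=f depends on [1:b]
#5=f depends on [4:f]
#6=b depends on [2:c, 5:f]
#7=f depends on [6:b]
#8=c depends on [6:b]
#9=f depends on [7:f]
#10=f depends on [9:f]
sources: [0:c, 3:e]
N(rest) = Σ N(rest − s) over sources s of rest; N(one piece) = 1:
  size 1 → [3]=1  [8]=1  [10]=1
  size 2 → [3,8]=2  [3,10]=2  [8,10]=2  [9,10]=1
  size 3 → [3,8,10]=6  [3,9,10]=3  [7,9,10]=1  [8,9,10]=3
  size 4 → [3,7,9,10]=4  [3,8,9,10]=12  [7,8,9,10]=4
  size 5 → [3,7,8,9,10]=20  [6,7,8,9,10]=4
  size 6 → [2,6,7,8,9,10]=4  [3,6,7,8,9,10]=24  [5,6,7,8,9,10]=4
  size 7 → [2,3,6,7,8,9,10]=28  [2,5,6,7,8,9,10]=8  [3,5,6,7,8,9,10]=28  [4,5,6,7,8,9,10]=4
  size 8 → [2,3,5,6,7,8,9,10]=64  [2,4,5,6,7,8,9,10]=12  [3,4,5,6,7,8,9,10]=32
  size 9 → [1,2,4,5,6,7,8,9,10]=12  [2,3,4,5,6,7,8,9,10]=108
  first=0(c) contributes 120
  first=3(e) contributes 12
|[w]| = 132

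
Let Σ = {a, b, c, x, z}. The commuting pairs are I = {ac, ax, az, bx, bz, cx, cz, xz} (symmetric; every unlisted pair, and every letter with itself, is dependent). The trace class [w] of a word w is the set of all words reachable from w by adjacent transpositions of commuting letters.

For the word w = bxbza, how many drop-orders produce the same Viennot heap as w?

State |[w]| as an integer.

0(b) covers ∅
1(x) covers ∅
2(b) covers 0:b
3(z) covers ∅
4(a) covers 2:b
floor of heap: 0:b, 1:x, 3:z
completions by unplaced set U, small U first (add the entries for U minus each lowest piece of U):
  |U|=1: {1}:1  {3}:1  {4}:1
  |U|=2: {1,3}:2  {1,4}:2  {2,4}:1  {3,4}:2
  |U|=3: {0,2,4}:1  {1,2,4}:3  {1,3,4}:6  {2,3,4}:3
  start at 0(b): 12
  start at 1(x): 4
  start at 3(z): 4
sum over floor = 20

20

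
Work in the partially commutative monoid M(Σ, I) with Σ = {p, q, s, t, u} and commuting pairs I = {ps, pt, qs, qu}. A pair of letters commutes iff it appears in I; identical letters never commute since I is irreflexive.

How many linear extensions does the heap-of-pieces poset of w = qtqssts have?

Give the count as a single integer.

3

drop 0:q onto floor
drop 1:t onto {0:q}
drop 2:q onto {1:t}
drop 3:s onto {1:t}
drop 4:s onto {3:s}
drop 5:t onto {2:q, 4:s}
drop 6:s onto {5:t}
ground layer = {0:q}
drop-orders for the pieces not yet dropped (sum over which currently-grounded one goes next):
  1 to go: {6} 1
  2 to go: {5,6} 1
  3 to go: {2,5,6} 1  {4,5,6} 1
  4 to go: {2,4,5,6} 2  {3,4,5,6} 1
  5 to go: {2,3,4,5,6} 3
  if 0:q drops first: 3 orders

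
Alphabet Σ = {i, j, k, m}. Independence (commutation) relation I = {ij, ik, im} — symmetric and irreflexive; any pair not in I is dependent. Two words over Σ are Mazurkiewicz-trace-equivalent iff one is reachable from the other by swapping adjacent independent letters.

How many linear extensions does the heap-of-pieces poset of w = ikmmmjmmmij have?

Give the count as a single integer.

55

0(i) covers ∅
1(k) covers ∅
2(m) covers 1:k
3(m) covers 2:m
4(m) covers 3:m
5(j) covers 4:m
6(m) covers 5:j
7(m) covers 6:m
8(m) covers 7:m
9(i) covers 0:i
10(j) covers 8:m
floor of heap: 0:i, 1:k
completions by unplaced set U, small U first (add the entries for U minus each lowest piece of U):
  |U|=1: {9}:1  {10}:1
  |U|=2: {0,9}:1  {8,10}:1  {9,10}:2
  |U|=3: {0,9,10}:3  {7,8,10}:1  {8,9,10}:3
  |U|=4: {0,8,9,10}:6  {6,7,8,10}:1  {7,8,9,10}:4
  |U|=5: {0,7,8,9,10}:10  {5,6,7,8,10}:1  {6,7,8,9,10}:5
  |U|=6: {0,6,7,8,9,10}:15  {4,5,6,7,8,10}:1  {5,6,7,8,9,10}:6
  |U|=7: {0,5,6,7,8,9,10}:21  {3,4,5,6,7,8,10}:1  {4,5,6,7,8,9,10}:7
  |U|=8: {0,4,5,6,7,8,9,10}:28  {2,3,4,5,6,7,8,10}:1  {3,4,5,6,7,8,9,10}:8
  |U|=9: {0,3,4,5,6,7,8,9,10}:36  {1,2,3,4,5,6,7,8,10}:1  {2,3,4,5,6,7,8,9,10}:9
  start at 0(i): 10
  start at 1(k): 45
sum over floor = 55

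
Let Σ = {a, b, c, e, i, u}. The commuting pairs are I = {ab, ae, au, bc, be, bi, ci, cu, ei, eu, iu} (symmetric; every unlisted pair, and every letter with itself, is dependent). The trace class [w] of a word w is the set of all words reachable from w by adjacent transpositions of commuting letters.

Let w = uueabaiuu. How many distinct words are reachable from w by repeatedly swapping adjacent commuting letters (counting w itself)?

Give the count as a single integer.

504

#0=u has no predecessor
#1=u depends on [0:u]
#2=e has no predecessor
#3=a has no predecessor
#4=b depends on [1:u]
#5=a depends on [3:a]
#6=i depends on [5:a]
#7=u depends on [4:b]
#8=u depends on [7:u]
sources: [0:u, 2:e, 3:a]
N(rest) = Σ N(rest − s) over sources s of rest; N(one piece) = 1:
  size 1 → [2]=1  [6]=1  [8]=1
  size 2 → [2,6]=2  [2,8]=2  [5,6]=1  [6,8]=2  [7,8]=1
  size 3 → [2,5,6]=3  [2,6,8]=6  [2,7,8]=3  [3,5,6]=1  [4,7,8]=1  [5,6,8]=3  [6,7,8]=3
  size 4 → [1,4,7,8]=1  [2,3,5,6]=4  [2,4,7,8]=4  [2,5,6,8]=12  [2,6,7,8]=12  [3,5,6,8]=4  [4,6,7,8]=4  [5,6,7,8]=6
  size 5 → [0,1,4,7,8]=1  [1,2,4,7,8]=5  [1,4,6,7,8]=5  [2,3,5,6,8]=20  [2,4,6,7,8]=20  [2,5,6,7,8]=30  [3,5,6,7,8]=10  [4,5,6,7,8]=10
  size 6 → [0,1,2,4,7,8]=6  [0,1,4,6,7,8]=6  [1,2,4,6,7,8]=30  [1,4,5,6,7,8]=15  [2,3,5,6,7,8]=60  [2,4,5,6,7,8]=60  [3,4,5,6,7,8]=20
  size 7 → [0,1,2,4,6,7,8]=42  [0,1,4,5,6,7,8]=21  [1,2,4,5,6,7,8]=105  [1,3,4,5,6,7,8]=35  [2,3,4,5,6,7,8]=140
  first=0(u) contributes 280
  first=2(e) contributes 56
  first=3(a) contributes 168
|[w]| = 504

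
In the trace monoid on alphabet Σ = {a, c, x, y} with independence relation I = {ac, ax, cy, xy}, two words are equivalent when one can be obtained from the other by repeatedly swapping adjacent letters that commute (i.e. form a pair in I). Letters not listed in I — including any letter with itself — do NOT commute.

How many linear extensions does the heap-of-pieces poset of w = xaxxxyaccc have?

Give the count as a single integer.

120

0(x) covers ∅
1(a) covers ∅
2(x) covers 0:x
3(x) covers 2:x
4(x) covers 3:x
5(y) covers 1:a
6(a) covers 5:y
7(c) covers 4:x
8(c) covers 7:c
9(c) covers 8:c
floor of heap: 0:x, 1:a
completions by unplaced set U, small U first (add the entries for U minus each lowest piece of U):
  |U|=1: {6}:1  {9}:1
  |U|=2: {5,6}:1  {6,9}:2  {8,9}:1
  |U|=3: {1,5,6}:1  {5,6,9}:3  {6,8,9}:3  {7,8,9}:1
  |U|=4: {1,5,6,9}:4  {4,7,8,9}:1  {5,6,8,9}:6  {6,7,8,9}:4
  |U|=5: {1,5,6,8,9}:10  {3,4,7,8,9}:1  {4,6,7,8,9}:5  {5,6,7,8,9}:10
  |U|=6: {1,5,6,7,8,9}:20  {2,3,4,7,8,9}:1  {3,4,6,7,8,9}:6  {4,5,6,7,8,9}:15
  |U|=7: {0,2,3,4,7,8,9}:1  {1,4,5,6,7,8,9}:35  {2,3,4,6,7,8,9}:7  {3,4,5,6,7,8,9}:21
  |U|=8: {0,2,3,4,6,7,8,9}:8  {1,3,4,5,6,7,8,9}:56  {2,3,4,5,6,7,8,9}:28
  start at 0(x): 84
  start at 1(a): 36
sum over floor = 120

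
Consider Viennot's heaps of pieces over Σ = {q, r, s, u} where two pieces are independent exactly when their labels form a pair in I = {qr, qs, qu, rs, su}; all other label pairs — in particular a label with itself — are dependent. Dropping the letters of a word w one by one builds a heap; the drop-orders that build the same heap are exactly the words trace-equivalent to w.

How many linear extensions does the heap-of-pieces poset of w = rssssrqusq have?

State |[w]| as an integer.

drop 0:r onto floor
drop 1:s onto floor
drop 2:s onto {1:s}
drop 3:s onto {2:s}
drop 4:s onto {3:s}
drop 5:r onto {0:r}
drop 6:q onto floor
drop 7:u onto {5:r}
drop 8:s onto {4:s}
drop 9:q onto {6:q}
ground layer = {0:r, 1:s, 6:q}
drop-orders for the pieces not yet dropped (sum over which currently-grounded one goes next):
  1 to go: {7} 1  {8} 1  {9} 1
  2 to go: {4,8} 1  {5,7} 1  {6,9} 1  {7,8} 2  {7,9} 2  {8,9} 2
  3 to go: {0,5,7} 1  {3,4,8} 1  {4,7,8} 3  {4,8,9} 3  {5,7,8} 3  {5,7,9} 3  {6,7,9} 3  {6,8,9} 3  {7,8,9} 6
  4 to go: {0,5,7,8} 4  {0,5,7,9} 4  {2,3,4,8} 1  {3,4,7,8} 4  {3,4,8,9} 4  {4,5,7,8} 6  {4,6,8,9} 6  {4,7,8,9} 12  {5,6,7,9} 6  {5,7,8,9} 12  {6,7,8,9} 12
  5 to go: {0,4,5,7,8} 10  {0,5,6,7,9} 10  {0,5,7,8,9} 20  {1,2,3,4,8} 1  {2,3,4,7,8} 5  {2,3,4,8,9} 5  {3,4,5,7,8} 10  {3,4,6,8,9} 10  {3,4,7,8,9} 20  {4,5,7,8,9} 30  {4,6,7,8,9} 30  {5,6,7,8,9} 30
  6 to go: {0,3,4,5,7,8} 20  {0,4,5,7,8,9} 60  {0,5,6,7,8,9} 60  {1,2,3,4,7,8} 6  {1,2,3,4,8,9} 6  {2,3,4,5,7,8} 15  {2,3,4,6,8,9} 15  {2,3,4,7,8,9} 30  {3,4,5,7,8,9} 60  {3,4,6,7,8,9} 60  {4,5,6,7,8,9} 90
  7 to go: {0,2,3,4,5,7,8} 35  {0,3,4,5,7,8,9} 140  {0,4,5,6,7,8,9} 210  {1,2,3,4,5,7,8} 21  {1,2,3,4,6,8,9} 21  {1,2,3,4,7,8,9} 42  {2,3,4,5,7,8,9} 105  {2,3,4,6,7,8,9} 105  {3,4,5,6,7,8,9} 210
  8 to go: {0,1,2,3,4,5,7,8} 56  {0,2,3,4,5,7,8,9} 280  {0,3,4,5,6,7,8,9} 560  {1,2,3,4,5,7,8,9} 168  {1,2,3,4,6,7,8,9} 168  {2,3,4,5,6,7,8,9} 420
  if 0:r drops first: 756 orders
  if 1:s drops first: 1260 orders
  if 6:q drops first: 504 orders
heap linearizations: 2520

2520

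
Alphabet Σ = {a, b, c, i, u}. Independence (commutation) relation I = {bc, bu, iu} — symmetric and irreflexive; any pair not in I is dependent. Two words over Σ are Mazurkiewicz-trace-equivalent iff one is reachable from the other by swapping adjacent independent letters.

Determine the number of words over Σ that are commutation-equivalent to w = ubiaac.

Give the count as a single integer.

drop 0:u onto floor
drop 1:b onto floor
drop 2:i onto {1:b}
drop 3:a onto {0:u, 2:i}
drop 4:a onto {3:a}
drop 5:c onto {4:a}
ground layer = {0:u, 1:b}
drop-orders for the pieces not yet dropped (sum over which currently-grounded one goes next):
  1 to go: {5} 1
  2 to go: {4,5} 1
  3 to go: {3,4,5} 1
  4 to go: {0,3,4,5} 1  {2,3,4,5} 1
  if 0:u drops first: 1 orders
  if 1:b drops first: 2 orders
heap linearizations: 3

3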